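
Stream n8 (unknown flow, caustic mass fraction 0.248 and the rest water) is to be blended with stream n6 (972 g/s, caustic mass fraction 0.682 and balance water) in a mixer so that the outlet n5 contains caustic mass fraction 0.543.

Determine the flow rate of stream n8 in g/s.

Let n8 be the unknown flow. Total out = 972 + n8.
caustic balance: 662.9 + 0.248·n8 = 0.543·(972 + n8)
(0.248 − 0.543)·n8 = 0.543×972 − 662.9 = -135.11
n8 = -135.11 / -0.295 = 457.99 g/s

458 g/s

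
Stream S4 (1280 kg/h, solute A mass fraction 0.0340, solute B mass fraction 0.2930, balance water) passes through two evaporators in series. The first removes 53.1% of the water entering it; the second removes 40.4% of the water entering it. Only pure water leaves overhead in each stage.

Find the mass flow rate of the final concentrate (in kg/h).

water in feed = 1280×0.673 = 861.44 kg/h.
After stage 1: water left = (1−0.531)×861.44 = 404.02; stream total = 822.58 kg/h.
After stage 2: water left = (1−0.404)×404.02 = 240.79; final concentrate = 659.35 kg/h.

659.4 kg/h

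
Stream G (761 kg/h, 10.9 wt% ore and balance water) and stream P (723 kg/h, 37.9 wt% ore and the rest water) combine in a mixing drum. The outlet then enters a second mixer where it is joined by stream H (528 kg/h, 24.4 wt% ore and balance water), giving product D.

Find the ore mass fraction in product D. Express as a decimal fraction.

0.241

Overall, product flow = 2012 kg/h.
ore in = 761×0.109 + 723×0.379 + 528×0.244 = 485.8 kg/h.
ore fraction in D = 0.241.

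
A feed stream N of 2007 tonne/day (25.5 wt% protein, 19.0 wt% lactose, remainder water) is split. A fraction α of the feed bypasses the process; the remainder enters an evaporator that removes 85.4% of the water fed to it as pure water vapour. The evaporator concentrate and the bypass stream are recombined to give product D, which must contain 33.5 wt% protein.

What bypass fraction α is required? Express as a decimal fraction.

0.496

All 2007×0.255 = 511.79 tonne/day of protein reaches D, so D = 511.79/0.335 = 1527.7 tonne/day and vapour = 479.28 tonne/day.
The evaporator receives (1−α)·2007 of feed at 0.555 water and removes 0.854 of that water:
0.854×0.555×(1−α)×2007 = 479.28
(1−α) = 479.28/951.26 = 0.5038;  α = 0.4962.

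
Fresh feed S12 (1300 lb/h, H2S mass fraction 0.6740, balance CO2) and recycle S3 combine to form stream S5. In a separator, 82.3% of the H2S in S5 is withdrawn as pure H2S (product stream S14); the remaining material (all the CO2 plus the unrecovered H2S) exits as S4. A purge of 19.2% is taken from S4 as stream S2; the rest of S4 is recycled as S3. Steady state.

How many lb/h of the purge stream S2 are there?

CO2 enters only via S12 and leaves only via the purge: 1300×0.326 = 0.192×(CO2 in S4), and the separator passes all CO2, so CO2 in S5 = CO2 in S4 = 2207.3 lb/h.
H2S in S5: m_A = 1300×0.674 + (1−0.192)·(1−0.823)·m_A, so m_A = 876.2/0.8570 = 1022.4 lb/h.
S4 = (1−0.823)×1022.4 + 2207.3 = 2388.3 lb/h.
Purge S2 = 0.192×2388.3 = 458.55 lb/h.

458.5 lb/h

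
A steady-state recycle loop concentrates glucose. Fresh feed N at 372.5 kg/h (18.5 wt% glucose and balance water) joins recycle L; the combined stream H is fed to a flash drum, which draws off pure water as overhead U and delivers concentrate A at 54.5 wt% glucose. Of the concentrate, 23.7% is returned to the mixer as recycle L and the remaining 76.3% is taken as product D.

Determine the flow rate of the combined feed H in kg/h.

Overall glucose balance (none leaves overhead): glucose in fresh feed = glucose in product, i.e. 372.5×0.185 = (1−0.237)·A·0.545.
A = 68.912/(0.545×0.763) = 165.72 kg/h.
Recycle L = 0.237×165.72 = 39.276 kg/h.
Combined feed H = 372.5 + 39.276 = 411.78 kg/h.

411.8 kg/h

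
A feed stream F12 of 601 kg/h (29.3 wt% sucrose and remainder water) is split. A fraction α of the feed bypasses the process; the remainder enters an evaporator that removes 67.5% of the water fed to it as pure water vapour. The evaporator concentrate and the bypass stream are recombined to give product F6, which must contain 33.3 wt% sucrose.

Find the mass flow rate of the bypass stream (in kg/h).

449.7 kg/h

All 601×0.293 = 176.09 kg/h of sucrose reaches F6, so F6 = 176.09/0.333 = 528.81 kg/h and vapour = 72.192 kg/h.
The evaporator receives (1−α)·601 of feed at 0.707 water and removes 0.675 of that water:
0.675×0.707×(1−α)×601 = 72.192
(1−α) = 72.192/286.81 = 0.2517;  α = 0.7483.
Bypass flow = 0.7483×601 = 449.73 kg/h.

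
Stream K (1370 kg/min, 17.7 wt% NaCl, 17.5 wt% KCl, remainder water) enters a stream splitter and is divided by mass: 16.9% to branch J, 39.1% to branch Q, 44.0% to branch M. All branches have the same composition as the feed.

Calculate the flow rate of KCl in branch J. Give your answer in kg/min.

40.52 kg/min

Branch J total = 0.169×1370 = 231.53 kg/min.
KCl in J = 0.175×231.53 = 40.518 kg/min.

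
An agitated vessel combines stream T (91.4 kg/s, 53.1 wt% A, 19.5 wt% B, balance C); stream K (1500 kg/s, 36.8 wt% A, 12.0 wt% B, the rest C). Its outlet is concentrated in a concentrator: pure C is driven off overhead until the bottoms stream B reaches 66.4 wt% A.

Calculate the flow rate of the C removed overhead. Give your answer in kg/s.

A entering = 91.4×0.531 + 1500×0.368 = 600.53 kg/s.
All A reports to B, so B = 600.53/0.664 = 904.42 kg/s.
Total feed = 1591.4 kg/s; overhead = 1591.4 − 904.42 = 686.98 kg/s.

687 kg/s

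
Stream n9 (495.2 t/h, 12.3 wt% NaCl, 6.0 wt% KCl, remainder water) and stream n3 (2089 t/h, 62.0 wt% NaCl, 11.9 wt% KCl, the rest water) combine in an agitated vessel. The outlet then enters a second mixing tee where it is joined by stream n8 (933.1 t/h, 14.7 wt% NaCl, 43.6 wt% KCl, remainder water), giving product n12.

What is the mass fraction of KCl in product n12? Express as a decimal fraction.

0.1948

Overall, product flow = 3517.3 t/h.
KCl in = 495.2×0.060 + 2089×0.119 + 933.1×0.436 = 685.13 t/h.
KCl fraction in n12 = 0.1948.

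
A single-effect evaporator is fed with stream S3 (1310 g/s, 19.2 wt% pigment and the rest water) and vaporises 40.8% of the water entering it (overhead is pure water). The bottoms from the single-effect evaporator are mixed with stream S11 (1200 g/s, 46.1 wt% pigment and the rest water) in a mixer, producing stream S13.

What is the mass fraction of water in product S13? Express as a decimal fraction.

Vapour removed = 0.408×0.808×1310 = 431.86 g/s; concentrate = 878.14 g/s.
water reaching the mixer = 626.62 (from concentrate) + 1200×0.539 = 1273.4 g/s.
Product flow = 878.14 + 1200 = 2078.1 g/s; water fraction = 0.6128.

0.6128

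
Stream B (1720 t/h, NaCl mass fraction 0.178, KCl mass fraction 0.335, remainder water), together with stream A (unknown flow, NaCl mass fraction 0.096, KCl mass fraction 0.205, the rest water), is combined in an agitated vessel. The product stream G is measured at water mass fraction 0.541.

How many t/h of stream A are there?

587.8 t/h

Let A be the unknown flow. Total out = 1720 + A.
water balance: 837.64 + 0.699·A = 0.541·(1720 + A)
(0.699 − 0.541)·A = 0.541×1720 − 837.64 = 92.88
A = 92.88 / 0.158 = 587.85 t/h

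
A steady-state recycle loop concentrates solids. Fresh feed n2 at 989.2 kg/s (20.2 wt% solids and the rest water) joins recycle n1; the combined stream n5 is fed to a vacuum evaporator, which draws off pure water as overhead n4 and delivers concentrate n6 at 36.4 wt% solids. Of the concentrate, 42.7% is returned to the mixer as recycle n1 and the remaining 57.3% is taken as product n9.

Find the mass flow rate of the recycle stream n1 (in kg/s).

Overall solids balance (none leaves overhead): solids in fresh feed = solids in product, i.e. 989.2×0.202 = (1−0.427)·n6·0.364.
n6 = 199.82/(0.364×0.573) = 958.03 kg/s.
Recycle n1 = 0.427×958.03 = 409.08 kg/s.

409.1 kg/s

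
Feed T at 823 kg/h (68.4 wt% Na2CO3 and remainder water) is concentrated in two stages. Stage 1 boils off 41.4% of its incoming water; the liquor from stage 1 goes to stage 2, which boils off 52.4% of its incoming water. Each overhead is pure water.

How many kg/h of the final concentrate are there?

635.5 kg/h

water in feed = 823×0.316 = 260.07 kg/h.
After stage 1: water left = (1−0.414)×260.07 = 152.4; stream total = 715.33 kg/h.
After stage 2: water left = (1−0.524)×152.4 = 72.542; final concentrate = 635.47 kg/h.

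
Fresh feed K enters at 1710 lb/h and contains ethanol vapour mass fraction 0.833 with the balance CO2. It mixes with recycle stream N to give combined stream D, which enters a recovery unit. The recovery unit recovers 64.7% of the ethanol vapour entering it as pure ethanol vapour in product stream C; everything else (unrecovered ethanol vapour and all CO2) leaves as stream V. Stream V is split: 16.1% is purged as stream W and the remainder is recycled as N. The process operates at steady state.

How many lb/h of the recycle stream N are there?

2088 lb/h

CO2 enters only via K and leaves only via the purge: 1710×0.167 = 0.161×(CO2 in V), and the recovery unit passes all CO2, so CO2 in D = CO2 in V = 1773.7 lb/h.
ethanol vapour in D: m_A = 1710×0.833 + (1−0.161)·(1−0.647)·m_A, so m_A = 1424.4/0.7038 = 2023.8 lb/h.
V = (1−0.647)×2023.8 + 1773.7 = 2488.1 lb/h.
Recycle N = (1−0.161)×2488.1 = 2087.5 lb/h.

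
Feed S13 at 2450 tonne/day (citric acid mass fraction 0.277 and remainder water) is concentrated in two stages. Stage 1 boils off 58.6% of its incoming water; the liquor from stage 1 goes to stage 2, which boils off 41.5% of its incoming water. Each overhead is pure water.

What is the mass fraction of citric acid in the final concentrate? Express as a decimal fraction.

water in feed = 2450×0.723 = 1771.3 tonne/day.
After stage 1: water left = (1−0.586)×1771.3 = 733.34; stream total = 1412 tonne/day.
After stage 2: water left = (1−0.415)×733.34 = 429; final concentrate = 1107.7 tonne/day.
citric acid fraction = 678.65/1107.7 = 0.613.

0.613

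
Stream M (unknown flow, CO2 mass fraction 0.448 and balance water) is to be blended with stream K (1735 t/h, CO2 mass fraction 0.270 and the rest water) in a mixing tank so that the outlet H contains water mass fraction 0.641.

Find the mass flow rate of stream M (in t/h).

Let M be the unknown flow. Total out = 1735 + M.
water balance: 1266.5 + 0.552·M = 0.641·(1735 + M)
(0.552 − 0.641)·M = 0.641×1735 − 1266.5 = -154.41
M = -154.41 / -0.089 = 1735 t/h

1735 t/h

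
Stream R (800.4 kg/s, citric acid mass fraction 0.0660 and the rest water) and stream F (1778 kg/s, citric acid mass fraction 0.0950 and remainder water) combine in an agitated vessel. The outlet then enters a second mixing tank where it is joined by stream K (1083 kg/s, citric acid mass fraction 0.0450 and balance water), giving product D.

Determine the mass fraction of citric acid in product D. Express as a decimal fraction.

Overall, product flow = 3661.4 kg/s.
citric acid in = 800.4×0.066 + 1778×0.095 + 1083×0.045 = 270.47 kg/s.
citric acid fraction in D = 0.0739.

0.0739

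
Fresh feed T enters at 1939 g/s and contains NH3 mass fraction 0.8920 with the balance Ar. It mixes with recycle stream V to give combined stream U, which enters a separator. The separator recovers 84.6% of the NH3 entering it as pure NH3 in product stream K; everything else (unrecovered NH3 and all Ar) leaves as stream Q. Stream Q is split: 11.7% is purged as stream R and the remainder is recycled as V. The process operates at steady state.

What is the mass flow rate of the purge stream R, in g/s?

Ar enters only via T and leaves only via the purge: 1939×0.108 = 0.117×(Ar in Q), and the separator passes all Ar, so Ar in U = Ar in Q = 1789.8 g/s.
NH3 in U: m_A = 1939×0.892 + (1−0.117)·(1−0.846)·m_A, so m_A = 1729.6/0.8640 = 2001.8 g/s.
Q = (1−0.846)×2001.8 + 1789.8 = 2098.1 g/s.
Purge R = 0.117×2098.1 = 245.48 g/s.

245.5 g/s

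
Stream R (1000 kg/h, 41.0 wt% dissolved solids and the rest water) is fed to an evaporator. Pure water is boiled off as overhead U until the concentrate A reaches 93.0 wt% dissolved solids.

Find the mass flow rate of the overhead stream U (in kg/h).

559.1 kg/h

dissolved solids is conserved: 1000×0.410 = 410 kg/h all reports to the concentrate.
Concentrate = 410/(target fraction) = 440.86 kg/h.
Overhead = 1000 − 440.86 = 559.14 kg/h.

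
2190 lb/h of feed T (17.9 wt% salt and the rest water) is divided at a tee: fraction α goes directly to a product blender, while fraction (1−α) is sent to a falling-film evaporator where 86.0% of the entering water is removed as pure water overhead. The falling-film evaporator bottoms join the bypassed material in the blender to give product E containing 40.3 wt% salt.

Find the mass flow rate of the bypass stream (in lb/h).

466 lb/h

All 2190×0.179 = 392.01 lb/h of salt reaches E, so E = 392.01/0.403 = 972.73 lb/h and vapour = 1217.3 lb/h.
The evaporator receives (1−α)·2190 of feed at 0.821 water and removes 0.860 of that water:
0.860×0.821×(1−α)×2190 = 1217.3
(1−α) = 1217.3/1546.3 = 0.7872;  α = 0.2128.
Bypass flow = 0.2128×2190 = 465.97 lb/h.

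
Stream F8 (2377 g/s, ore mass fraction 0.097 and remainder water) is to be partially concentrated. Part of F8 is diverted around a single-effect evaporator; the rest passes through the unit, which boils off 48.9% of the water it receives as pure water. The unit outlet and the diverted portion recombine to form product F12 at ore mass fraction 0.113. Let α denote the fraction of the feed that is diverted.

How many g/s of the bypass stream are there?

1615 g/s

All 2377×0.097 = 230.57 g/s of ore reaches F12, so F12 = 230.57/0.113 = 2040.4 g/s and vapour = 336.57 g/s.
The evaporator receives (1−α)·2377 of feed at 0.903 water and removes 0.489 of that water:
0.489×0.903×(1−α)×2377 = 336.57
(1−α) = 336.57/1049.6 = 0.3207;  α = 0.6793.
Bypass flow = 0.6793×2377 = 1614.8 g/s.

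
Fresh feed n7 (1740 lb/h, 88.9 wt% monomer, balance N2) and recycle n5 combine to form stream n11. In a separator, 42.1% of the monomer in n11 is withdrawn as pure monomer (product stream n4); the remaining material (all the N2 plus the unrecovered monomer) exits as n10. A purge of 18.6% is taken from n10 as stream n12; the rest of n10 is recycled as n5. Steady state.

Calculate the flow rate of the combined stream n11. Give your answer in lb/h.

N2 enters only via n7 and leaves only via the purge: 1740×0.111 = 0.186×(N2 in n10), and the separator passes all N2, so N2 in n11 = N2 in n10 = 1038.4 lb/h.
monomer in n11: m_A = 1740×0.889 + (1−0.186)·(1−0.421)·m_A, so m_A = 1546.9/0.5287 = 2925.8 lb/h.
n11 = 2925.8 + 1038.4 = 3964.2 lb/h.

3964 lb/h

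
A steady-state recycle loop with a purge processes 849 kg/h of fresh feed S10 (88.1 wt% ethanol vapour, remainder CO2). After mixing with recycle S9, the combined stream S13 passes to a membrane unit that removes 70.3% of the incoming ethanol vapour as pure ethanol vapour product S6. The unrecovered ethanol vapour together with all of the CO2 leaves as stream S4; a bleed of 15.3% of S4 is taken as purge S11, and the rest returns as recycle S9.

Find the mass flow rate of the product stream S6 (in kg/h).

ethanol vapour in S13: m_A = 849×0.881 + (1−0.153)·(1−0.703)·m_A, so m_A = 747.97/0.7484 = 999.37 kg/h.
Product S6 = 0.703×999.37 = 702.56 kg/h.

702.6 kg/h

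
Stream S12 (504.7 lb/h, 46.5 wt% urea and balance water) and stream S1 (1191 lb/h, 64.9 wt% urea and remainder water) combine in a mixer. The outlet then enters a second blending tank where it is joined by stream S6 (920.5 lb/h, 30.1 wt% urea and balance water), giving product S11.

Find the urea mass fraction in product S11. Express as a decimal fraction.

Overall, product flow = 2616.2 lb/h.
urea in = 504.7×0.465 + 1191×0.649 + 920.5×0.301 = 1284.7 lb/h.
urea fraction in S11 = 0.491.

0.491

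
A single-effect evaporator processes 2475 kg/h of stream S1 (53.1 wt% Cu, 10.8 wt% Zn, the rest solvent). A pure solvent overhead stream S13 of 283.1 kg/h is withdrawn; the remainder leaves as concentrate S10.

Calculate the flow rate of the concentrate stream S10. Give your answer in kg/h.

Concentrate = 2475 − 283.1 = 2191.9 kg/h.

2192 kg/h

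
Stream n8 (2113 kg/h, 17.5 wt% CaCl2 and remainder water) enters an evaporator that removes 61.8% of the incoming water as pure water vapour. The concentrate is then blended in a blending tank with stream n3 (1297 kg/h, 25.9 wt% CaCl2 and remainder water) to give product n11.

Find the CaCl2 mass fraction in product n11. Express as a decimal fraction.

Vapour removed = 0.618×0.825×2113 = 1077.3 kg/h; concentrate = 1035.7 kg/h.
CaCl2 reaching the mixer = 369.77 (from concentrate) + 1297×0.259 = 705.7 kg/h.
Product flow = 1035.7 + 1297 = 2332.7 kg/h; CaCl2 fraction = 0.303.

0.303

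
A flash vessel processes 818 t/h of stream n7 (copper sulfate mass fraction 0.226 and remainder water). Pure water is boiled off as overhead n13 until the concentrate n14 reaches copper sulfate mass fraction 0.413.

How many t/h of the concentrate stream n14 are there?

447.6 t/h

copper sulfate is conserved: 818×0.226 = 184.87 t/h all reports to the concentrate.
Concentrate = 184.87/(target fraction) = 447.62 t/h.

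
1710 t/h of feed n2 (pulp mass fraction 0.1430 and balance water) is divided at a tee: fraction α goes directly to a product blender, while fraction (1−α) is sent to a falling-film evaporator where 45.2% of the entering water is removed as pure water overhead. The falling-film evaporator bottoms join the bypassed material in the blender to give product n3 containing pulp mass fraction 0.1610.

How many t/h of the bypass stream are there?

1216 t/h

All 1710×0.143 = 244.53 t/h of pulp reaches n3, so n3 = 244.53/0.161 = 1518.8 t/h and vapour = 191.18 t/h.
The evaporator receives (1−α)·1710 of feed at 0.857 water and removes 0.452 of that water:
0.452×0.857×(1−α)×1710 = 191.18
(1−α) = 191.18/662.39 = 0.2886;  α = 0.7114.
Bypass flow = 0.7114×1710 = 1216.5 t/h.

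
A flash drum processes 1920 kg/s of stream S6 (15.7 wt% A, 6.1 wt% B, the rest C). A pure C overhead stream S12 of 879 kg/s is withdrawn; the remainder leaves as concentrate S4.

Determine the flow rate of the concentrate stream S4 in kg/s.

1041 kg/s

Concentrate = 1920 − 879 = 1041 kg/s.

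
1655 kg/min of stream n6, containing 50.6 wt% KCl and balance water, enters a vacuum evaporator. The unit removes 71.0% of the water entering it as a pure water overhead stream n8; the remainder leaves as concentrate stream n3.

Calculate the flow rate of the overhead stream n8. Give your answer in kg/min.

580.5 kg/min

water entering = 1655×0.494 = 817.57 kg/min; overhead removed = 0.710×817.57 = 580.47 kg/min.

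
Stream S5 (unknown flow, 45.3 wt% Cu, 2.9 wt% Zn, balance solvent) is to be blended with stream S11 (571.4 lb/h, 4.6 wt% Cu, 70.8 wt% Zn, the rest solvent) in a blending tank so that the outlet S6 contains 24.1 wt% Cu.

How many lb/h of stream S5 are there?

525.6 lb/h

Let S5 be the unknown flow. Total out = 571.4 + S5.
Cu balance: 26.284 + 0.453·S5 = 0.241·(571.4 + S5)
(0.453 − 0.241)·S5 = 0.241×571.4 − 26.284 = 111.42
S5 = 111.42 / 0.212 = 525.58 lb/h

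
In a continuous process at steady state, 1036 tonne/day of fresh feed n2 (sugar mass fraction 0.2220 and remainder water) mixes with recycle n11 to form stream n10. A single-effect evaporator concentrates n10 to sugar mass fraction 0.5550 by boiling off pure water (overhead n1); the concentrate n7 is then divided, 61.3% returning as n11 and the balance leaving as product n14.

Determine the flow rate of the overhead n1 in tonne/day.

Overall sugar balance (none leaves overhead): sugar in fresh feed = sugar in product, i.e. 1036×0.222 = (1−0.613)·n7·0.555.
n7 = 229.99/(0.555×0.387) = 1070.8 tonne/day.
Recycle n11 = 0.613×1070.8 = 656.4 tonne/day.
Combined feed n10 = 1036 + 656.4 = 1692.4 tonne/day.
Overhead n1 = n10 − n7 = 1692.4 − 1070.8 = 621.6 tonne/day.

621.6 tonne/day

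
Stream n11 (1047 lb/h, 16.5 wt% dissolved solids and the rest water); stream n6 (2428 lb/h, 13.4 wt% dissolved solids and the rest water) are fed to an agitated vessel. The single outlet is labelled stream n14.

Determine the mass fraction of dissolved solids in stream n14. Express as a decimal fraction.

Total flow out = 1047 + 2428 = 3475 lb/h.
dissolved solids in = 1047×0.165 + 2428×0.134 = 498.11 lb/h.
dissolved solids mass fraction in n14 = 498.11/3475 = 0.143.

0.143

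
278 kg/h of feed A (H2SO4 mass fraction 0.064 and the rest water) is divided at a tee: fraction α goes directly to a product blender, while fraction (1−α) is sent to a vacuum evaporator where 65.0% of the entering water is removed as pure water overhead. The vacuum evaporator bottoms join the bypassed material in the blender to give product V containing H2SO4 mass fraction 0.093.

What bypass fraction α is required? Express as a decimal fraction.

0.487

All 278×0.064 = 17.792 kg/h of H2SO4 reaches V, so V = 17.792/0.093 = 191.31 kg/h and vapour = 86.688 kg/h.
The evaporator receives (1−α)·278 of feed at 0.936 water and removes 0.650 of that water:
0.650×0.936×(1−α)×278 = 86.688
(1−α) = 86.688/169.14 = 0.5125;  α = 0.4875.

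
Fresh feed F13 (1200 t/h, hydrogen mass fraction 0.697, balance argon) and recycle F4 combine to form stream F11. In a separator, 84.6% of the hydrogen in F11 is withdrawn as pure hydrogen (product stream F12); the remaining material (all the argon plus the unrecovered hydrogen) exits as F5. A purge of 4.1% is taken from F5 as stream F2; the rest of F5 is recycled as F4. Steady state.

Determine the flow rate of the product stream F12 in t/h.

830.2 t/h

hydrogen in F11: m_A = 1200×0.697 + (1−0.041)·(1−0.846)·m_A, so m_A = 836.4/0.8523 = 981.33 t/h.
Product F12 = 0.846×981.33 = 830.2 t/h.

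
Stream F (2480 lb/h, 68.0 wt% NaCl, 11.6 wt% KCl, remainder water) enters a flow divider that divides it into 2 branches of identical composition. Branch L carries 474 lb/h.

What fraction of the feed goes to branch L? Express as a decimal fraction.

0.191

Fraction to L = 474/2480 = 0.1911.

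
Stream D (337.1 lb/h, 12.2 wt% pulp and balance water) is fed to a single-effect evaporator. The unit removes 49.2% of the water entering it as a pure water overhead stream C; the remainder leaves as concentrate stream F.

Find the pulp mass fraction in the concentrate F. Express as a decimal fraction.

0.215

pulp is not removed: 337.1×0.122 = 41.126 lb/h of pulp enters F.
water entering = 337.1×0.878 = 295.97 lb/h; overhead removed = 0.492×295.97 = 145.62 lb/h.
Concentrate = 337.1 − 145.62 = 191.48 lb/h.
Mass fraction = 41.126/191.48 = 0.215.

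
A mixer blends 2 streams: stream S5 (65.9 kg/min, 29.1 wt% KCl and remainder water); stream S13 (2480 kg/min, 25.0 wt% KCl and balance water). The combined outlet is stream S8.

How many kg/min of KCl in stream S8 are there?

639.2 kg/min

KCl out = KCl in = 65.9×0.291 + 2480×0.250 = 639.18 kg/min.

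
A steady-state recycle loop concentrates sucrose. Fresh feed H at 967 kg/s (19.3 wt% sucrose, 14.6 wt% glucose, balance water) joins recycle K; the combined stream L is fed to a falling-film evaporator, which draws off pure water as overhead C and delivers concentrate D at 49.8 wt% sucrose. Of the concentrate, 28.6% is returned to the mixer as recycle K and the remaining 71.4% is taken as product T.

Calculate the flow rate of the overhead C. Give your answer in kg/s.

Overall sucrose balance (none leaves overhead): sucrose in fresh feed = sucrose in product, i.e. 967×0.193 = (1−0.286)·D·0.498.
D = 186.63/(0.498×0.714) = 524.88 kg/s.
Recycle K = 0.286×524.88 = 150.11 kg/s.
Combined feed L = 967 + 150.11 = 1117.1 kg/s.
Overhead C = L − D = 1117.1 − 524.88 = 592.24 kg/s.

592.2 kg/s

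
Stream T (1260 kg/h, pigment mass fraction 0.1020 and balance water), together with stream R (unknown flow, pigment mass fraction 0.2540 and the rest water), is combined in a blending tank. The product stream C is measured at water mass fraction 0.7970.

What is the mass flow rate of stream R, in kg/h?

Let R be the unknown flow. Total out = 1260 + R.
water balance: 1131.5 + 0.746·R = 0.797·(1260 + R)
(0.746 − 0.797)·R = 0.797×1260 − 1131.5 = -127.26
R = -127.26 / -0.051 = 2495.3 kg/h

2495 kg/h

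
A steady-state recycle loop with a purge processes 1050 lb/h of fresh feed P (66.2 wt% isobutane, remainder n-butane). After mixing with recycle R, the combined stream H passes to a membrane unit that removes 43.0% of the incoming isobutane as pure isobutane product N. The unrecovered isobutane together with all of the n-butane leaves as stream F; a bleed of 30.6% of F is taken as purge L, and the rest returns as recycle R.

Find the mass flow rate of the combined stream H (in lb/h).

2310 lb/h

n-butane enters only via P and leaves only via the purge: 1050×0.338 = 0.306×(n-butane in F), and the membrane unit passes all n-butane, so n-butane in H = n-butane in F = 1159.8 lb/h.
isobutane in H: m_A = 1050×0.662 + (1−0.306)·(1−0.430)·m_A, so m_A = 695.1/0.6044 = 1150 lb/h.
H = 1150 + 1159.8 = 2309.8 lb/h.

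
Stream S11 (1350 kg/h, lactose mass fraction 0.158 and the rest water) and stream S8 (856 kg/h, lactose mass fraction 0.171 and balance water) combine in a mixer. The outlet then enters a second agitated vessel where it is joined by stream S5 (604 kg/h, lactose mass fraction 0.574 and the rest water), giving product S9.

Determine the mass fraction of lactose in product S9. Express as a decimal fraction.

Overall, product flow = 2810 kg/h.
lactose in = 1350×0.158 + 856×0.171 + 604×0.574 = 706.37 kg/h.
lactose fraction in S9 = 0.251.

0.251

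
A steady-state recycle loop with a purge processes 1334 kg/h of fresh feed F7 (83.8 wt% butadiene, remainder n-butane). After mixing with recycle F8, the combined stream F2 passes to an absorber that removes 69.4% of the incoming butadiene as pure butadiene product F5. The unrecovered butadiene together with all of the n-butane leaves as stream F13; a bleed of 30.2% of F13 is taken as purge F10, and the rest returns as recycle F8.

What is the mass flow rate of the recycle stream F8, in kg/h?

n-butane enters only via F7 and leaves only via the purge: 1334×0.162 = 0.302×(n-butane in F13), and the absorber passes all n-butane, so n-butane in F2 = n-butane in F13 = 715.59 kg/h.
butadiene in F2: m_A = 1334×0.838 + (1−0.302)·(1−0.694)·m_A, so m_A = 1117.9/0.7864 = 1421.5 kg/h.
F13 = (1−0.694)×1421.5 + 715.59 = 1150.6 kg/h.
Recycle F8 = (1−0.302)×1150.6 = 803.1 kg/h.

803.1 kg/h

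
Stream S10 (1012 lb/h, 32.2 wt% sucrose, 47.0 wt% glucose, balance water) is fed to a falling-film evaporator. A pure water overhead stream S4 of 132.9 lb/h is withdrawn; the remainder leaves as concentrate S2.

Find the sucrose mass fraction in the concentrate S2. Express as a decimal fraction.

sucrose is not removed: 1012×0.322 = 325.86 lb/h of sucrose enters S2.
Concentrate = 1012 − 132.9 = 879.1 lb/h.
Mass fraction = 325.86/879.1 = 0.3707.

0.3707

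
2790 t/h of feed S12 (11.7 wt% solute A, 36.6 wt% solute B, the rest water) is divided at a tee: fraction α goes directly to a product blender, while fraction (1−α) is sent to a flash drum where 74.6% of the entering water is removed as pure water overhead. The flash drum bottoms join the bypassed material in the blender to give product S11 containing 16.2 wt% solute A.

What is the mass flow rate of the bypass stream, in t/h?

All 2790×0.117 = 326.43 t/h of solute A reaches S11, so S11 = 326.43/0.162 = 2015 t/h and vapour = 775 t/h.
The evaporator receives (1−α)·2790 of feed at 0.517 water and removes 0.746 of that water:
0.746×0.517×(1−α)×2790 = 775
(1−α) = 775/1076.1 = 0.7202;  α = 0.2798.
Bypass flow = 0.2798×2790 = 780.57 t/h.

780.6 t/h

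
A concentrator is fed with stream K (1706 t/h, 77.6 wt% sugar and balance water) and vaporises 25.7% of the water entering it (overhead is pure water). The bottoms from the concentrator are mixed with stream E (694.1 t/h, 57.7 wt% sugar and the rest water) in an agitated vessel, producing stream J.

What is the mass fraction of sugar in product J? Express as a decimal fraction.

Vapour removed = 0.257×0.224×1706 = 98.211 t/h; concentrate = 1607.8 t/h.
sugar reaching the mixer = 1323.9 (from concentrate) + 694.1×0.577 = 1724.4 t/h.
Product flow = 1607.8 + 694.1 = 2301.9 t/h; sugar fraction = 0.749.

0.749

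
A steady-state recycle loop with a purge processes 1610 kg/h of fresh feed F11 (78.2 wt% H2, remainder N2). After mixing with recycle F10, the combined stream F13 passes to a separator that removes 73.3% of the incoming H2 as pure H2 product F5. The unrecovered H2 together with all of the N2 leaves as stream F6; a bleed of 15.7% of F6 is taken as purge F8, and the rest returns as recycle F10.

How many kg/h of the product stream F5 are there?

1191 kg/h

H2 in F13: m_A = 1610×0.782 + (1−0.157)·(1−0.733)·m_A, so m_A = 1259/0.7749 = 1624.7 kg/h.
Product F5 = 0.733×1624.7 = 1190.9 kg/h.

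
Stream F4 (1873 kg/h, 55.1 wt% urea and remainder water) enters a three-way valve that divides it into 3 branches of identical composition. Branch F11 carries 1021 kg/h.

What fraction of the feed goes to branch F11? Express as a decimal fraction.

0.545

Fraction to F11 = 1021/1873 = 0.5451.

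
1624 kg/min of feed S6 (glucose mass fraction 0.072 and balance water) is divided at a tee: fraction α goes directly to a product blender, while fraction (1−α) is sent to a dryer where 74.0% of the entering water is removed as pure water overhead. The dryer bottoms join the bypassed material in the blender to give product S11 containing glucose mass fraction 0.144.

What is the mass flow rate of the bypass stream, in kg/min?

441.6 kg/min

All 1624×0.072 = 116.93 kg/min of glucose reaches S11, so S11 = 116.93/0.144 = 812 kg/min and vapour = 812 kg/min.
The evaporator receives (1−α)·1624 of feed at 0.928 water and removes 0.740 of that water:
0.740×0.928×(1−α)×1624 = 812
(1−α) = 812/1115.2 = 0.7281;  α = 0.2719.
Bypass flow = 0.2719×1624 = 441.57 kg/min.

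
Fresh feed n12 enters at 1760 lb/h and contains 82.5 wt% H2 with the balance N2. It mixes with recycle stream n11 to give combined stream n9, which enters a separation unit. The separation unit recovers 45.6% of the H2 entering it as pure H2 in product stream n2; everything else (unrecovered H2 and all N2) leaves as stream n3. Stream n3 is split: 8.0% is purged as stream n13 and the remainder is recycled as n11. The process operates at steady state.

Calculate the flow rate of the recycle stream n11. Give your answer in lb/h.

4997 lb/h

N2 enters only via n12 and leaves only via the purge: 1760×0.175 = 0.080×(N2 in n3), and the separation unit passes all N2, so N2 in n9 = N2 in n3 = 3850 lb/h.
H2 in n9: m_A = 1760×0.825 + (1−0.080)·(1−0.456)·m_A, so m_A = 1452/0.4995 = 2906.8 lb/h.
n3 = (1−0.456)×2906.8 + 3850 = 5431.3 lb/h.
Recycle n11 = (1−0.080)×5431.3 = 4996.8 lb/h.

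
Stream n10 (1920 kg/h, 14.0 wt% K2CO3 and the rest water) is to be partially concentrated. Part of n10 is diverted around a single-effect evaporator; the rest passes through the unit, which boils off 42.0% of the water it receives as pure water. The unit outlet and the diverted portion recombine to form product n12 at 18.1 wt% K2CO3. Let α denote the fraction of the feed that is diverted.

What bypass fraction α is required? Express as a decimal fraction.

All 1920×0.140 = 268.8 kg/h of K2CO3 reaches n12, so n12 = 268.8/0.181 = 1485.1 kg/h and vapour = 434.92 kg/h.
The evaporator receives (1−α)·1920 of feed at 0.860 water and removes 0.420 of that water:
0.420×0.860×(1−α)×1920 = 434.92
(1−α) = 434.92/693.5 = 0.6271;  α = 0.3729.

0.373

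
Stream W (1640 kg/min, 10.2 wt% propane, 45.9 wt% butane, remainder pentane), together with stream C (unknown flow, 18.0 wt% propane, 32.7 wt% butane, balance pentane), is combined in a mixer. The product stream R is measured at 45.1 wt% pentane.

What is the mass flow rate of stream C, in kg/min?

Let C be the unknown flow. Total out = 1640 + C.
pentane balance: 719.96 + 0.493·C = 0.451·(1640 + C)
(0.493 − 0.451)·C = 0.451×1640 − 719.96 = 19.68
C = 19.68 / 0.042 = 468.57 kg/min

468.6 kg/min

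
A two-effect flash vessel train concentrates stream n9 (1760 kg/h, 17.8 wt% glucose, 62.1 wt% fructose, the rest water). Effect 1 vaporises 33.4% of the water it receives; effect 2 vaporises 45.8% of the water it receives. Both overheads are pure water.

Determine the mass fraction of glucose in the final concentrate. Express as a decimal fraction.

water in feed = 1760×0.201 = 353.76 kg/h.
After stage 1: water left = (1−0.334)×353.76 = 235.6; stream total = 1641.8 kg/h.
After stage 2: water left = (1−0.458)×235.6 = 127.7; final concentrate = 1533.9 kg/h.
glucose fraction = 313.28/1533.9 = 0.204.

0.204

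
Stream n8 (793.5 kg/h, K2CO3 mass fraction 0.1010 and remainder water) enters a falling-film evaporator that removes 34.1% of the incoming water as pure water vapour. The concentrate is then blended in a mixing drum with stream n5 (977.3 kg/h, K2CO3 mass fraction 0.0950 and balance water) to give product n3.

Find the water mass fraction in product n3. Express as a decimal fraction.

Vapour removed = 0.341×0.899×793.5 = 243.25 kg/h; concentrate = 550.25 kg/h.
water reaching the mixer = 470.1 (from concentrate) + 977.3×0.905 = 1354.6 kg/h.
Product flow = 550.25 + 977.3 = 1527.5 kg/h; water fraction = 0.8868.

0.8868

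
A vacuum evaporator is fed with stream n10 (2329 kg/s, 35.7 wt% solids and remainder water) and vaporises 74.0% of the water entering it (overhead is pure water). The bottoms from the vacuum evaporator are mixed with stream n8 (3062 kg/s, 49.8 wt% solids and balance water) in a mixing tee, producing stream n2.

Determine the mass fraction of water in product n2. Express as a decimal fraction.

Vapour removed = 0.740×0.643×2329 = 1108.2 kg/s; concentrate = 1220.8 kg/s.
water reaching the mixer = 389.36 (from concentrate) + 3062×0.502 = 1926.5 kg/s.
Product flow = 1220.8 + 3062 = 4282.8 kg/s; water fraction = 0.450.

0.450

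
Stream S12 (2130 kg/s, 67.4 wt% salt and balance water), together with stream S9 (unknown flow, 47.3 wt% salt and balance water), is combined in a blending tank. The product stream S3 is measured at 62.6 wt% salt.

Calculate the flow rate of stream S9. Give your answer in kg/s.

668.2 kg/s

Let S9 be the unknown flow. Total out = 2130 + S9.
salt balance: 1435.6 + 0.473·S9 = 0.626·(2130 + S9)
(0.473 − 0.626)·S9 = 0.626×2130 − 1435.6 = -102.24
S9 = -102.24 / -0.153 = 668.24 kg/s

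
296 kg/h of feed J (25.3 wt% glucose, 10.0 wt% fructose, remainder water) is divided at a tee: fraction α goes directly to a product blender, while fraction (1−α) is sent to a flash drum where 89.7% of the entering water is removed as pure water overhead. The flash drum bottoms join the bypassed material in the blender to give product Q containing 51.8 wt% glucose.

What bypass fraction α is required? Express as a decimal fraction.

All 296×0.253 = 74.888 kg/h of glucose reaches Q, so Q = 74.888/0.518 = 144.57 kg/h and vapour = 151.43 kg/h.
The evaporator receives (1−α)·296 of feed at 0.647 water and removes 0.897 of that water:
0.897×0.647×(1−α)×296 = 151.43
(1−α) = 151.43/171.79 = 0.8815;  α = 0.1185.

0.119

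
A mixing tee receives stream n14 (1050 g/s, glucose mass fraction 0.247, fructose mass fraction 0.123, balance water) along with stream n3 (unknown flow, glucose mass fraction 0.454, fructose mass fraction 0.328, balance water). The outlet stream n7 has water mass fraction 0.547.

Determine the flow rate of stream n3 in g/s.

264.9 g/s

Let n3 be the unknown flow. Total out = 1050 + n3.
water balance: 661.5 + 0.218·n3 = 0.547·(1050 + n3)
(0.218 − 0.547)·n3 = 0.547×1050 − 661.5 = -87.15
n3 = -87.15 / -0.329 = 264.89 g/s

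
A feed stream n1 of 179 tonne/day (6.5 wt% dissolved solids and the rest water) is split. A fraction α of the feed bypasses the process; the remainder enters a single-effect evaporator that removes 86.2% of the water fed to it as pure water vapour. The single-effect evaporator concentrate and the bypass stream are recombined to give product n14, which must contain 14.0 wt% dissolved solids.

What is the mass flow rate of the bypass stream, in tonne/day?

All 179×0.065 = 11.635 tonne/day of dissolved solids reaches n14, so n14 = 11.635/0.140 = 83.107 tonne/day and vapour = 95.893 tonne/day.
The evaporator receives (1−α)·179 of feed at 0.935 water and removes 0.862 of that water:
0.862×0.935×(1−α)×179 = 95.893
(1−α) = 95.893/144.27 = 0.6647;  α = 0.3353.
Bypass flow = 0.3353×179 = 60.022 tonne/day.

60.02 tonne/day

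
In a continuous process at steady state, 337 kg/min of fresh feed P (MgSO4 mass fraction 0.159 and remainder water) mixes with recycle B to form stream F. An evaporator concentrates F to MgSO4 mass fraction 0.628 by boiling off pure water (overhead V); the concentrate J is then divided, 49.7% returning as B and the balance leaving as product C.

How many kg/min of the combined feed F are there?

421.3 kg/min

Overall MgSO4 balance (none leaves overhead): MgSO4 in fresh feed = MgSO4 in product, i.e. 337×0.159 = (1−0.497)·J·0.628.
J = 53.583/(0.628×0.503) = 169.63 kg/min.
Recycle B = 0.497×169.63 = 84.305 kg/min.
Combined feed F = 337 + 84.305 = 421.31 kg/min.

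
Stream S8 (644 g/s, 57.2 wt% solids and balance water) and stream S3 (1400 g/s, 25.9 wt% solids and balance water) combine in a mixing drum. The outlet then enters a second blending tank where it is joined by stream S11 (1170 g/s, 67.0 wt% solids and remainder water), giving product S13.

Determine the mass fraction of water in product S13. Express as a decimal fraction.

Overall, product flow = 3214 g/s.
water in = 644×0.428 + 1400×0.741 + 1170×0.330 = 1699.1 g/s.
water fraction in S13 = 0.5287.

0.5287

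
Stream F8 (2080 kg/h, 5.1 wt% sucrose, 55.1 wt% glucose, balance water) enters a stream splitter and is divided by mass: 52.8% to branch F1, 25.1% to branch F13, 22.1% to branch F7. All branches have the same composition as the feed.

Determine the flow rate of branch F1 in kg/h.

1098 kg/h

Branch F1 flow = 0.528×2080 = 1098.2 kg/h.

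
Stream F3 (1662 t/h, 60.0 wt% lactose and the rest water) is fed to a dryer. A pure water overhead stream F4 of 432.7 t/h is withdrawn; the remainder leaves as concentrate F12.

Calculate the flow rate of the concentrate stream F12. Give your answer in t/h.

Concentrate = 1662 − 432.7 = 1229.3 t/h.

1229 t/h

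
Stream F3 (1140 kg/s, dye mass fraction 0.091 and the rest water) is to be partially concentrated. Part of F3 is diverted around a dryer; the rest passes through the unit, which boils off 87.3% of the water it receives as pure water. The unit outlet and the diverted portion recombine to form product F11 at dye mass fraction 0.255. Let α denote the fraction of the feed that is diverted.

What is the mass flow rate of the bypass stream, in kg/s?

216.1 kg/s

All 1140×0.091 = 103.74 kg/s of dye reaches F11, so F11 = 103.74/0.255 = 406.82 kg/s and vapour = 733.18 kg/s.
The evaporator receives (1−α)·1140 of feed at 0.909 water and removes 0.873 of that water:
0.873×0.909×(1−α)×1140 = 733.18
(1−α) = 733.18/904.65 = 0.8104;  α = 0.1896.
Bypass flow = 0.1896×1140 = 216.09 kg/s.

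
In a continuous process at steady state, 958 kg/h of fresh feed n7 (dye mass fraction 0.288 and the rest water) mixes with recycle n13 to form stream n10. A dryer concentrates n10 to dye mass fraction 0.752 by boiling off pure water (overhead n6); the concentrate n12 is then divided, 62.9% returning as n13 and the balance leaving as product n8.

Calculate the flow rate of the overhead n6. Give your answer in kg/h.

591.1 kg/h

Overall dye balance (none leaves overhead): dye in fresh feed = dye in product, i.e. 958×0.288 = (1−0.629)·n12·0.752.
n12 = 275.9/(0.752×0.371) = 988.93 kg/h.
Recycle n13 = 0.629×988.93 = 622.04 kg/h.
Combined feed n10 = 958 + 622.04 = 1580 kg/h.
Overhead n6 = n10 − n12 = 1580 − 988.93 = 591.11 kg/h.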